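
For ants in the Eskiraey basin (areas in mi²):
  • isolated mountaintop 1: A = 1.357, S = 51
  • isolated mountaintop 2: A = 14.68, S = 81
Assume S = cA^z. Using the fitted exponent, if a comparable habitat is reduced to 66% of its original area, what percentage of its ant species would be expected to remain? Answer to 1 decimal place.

z = ln(81/51) / ln(14.68/1.357) = 0.4626 / 2.3812 = 0.1943
S_new/S_old = (A_new/A_old)^z = 0.66^0.1943 = exp(0.1943 × -0.4155) = 0.9224

92.2%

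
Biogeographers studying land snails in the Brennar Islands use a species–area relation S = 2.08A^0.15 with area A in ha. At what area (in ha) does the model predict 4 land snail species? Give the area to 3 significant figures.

78.2 ha

4 = 2.08 × A^0.15  ⇒  A^0.15 = 4/2.08 = 1.923
ln A = ln(1.923) / 0.15 = 0.6539 / 0.15 = 4.3595
A = e^4.3595 ≈ 78.22 ha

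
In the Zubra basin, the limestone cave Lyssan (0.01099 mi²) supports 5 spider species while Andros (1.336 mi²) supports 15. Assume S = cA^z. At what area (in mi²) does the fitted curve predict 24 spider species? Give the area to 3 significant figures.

10.4 mi²

z = ln(15/5) / ln(1.336/0.01099) = 1.0986 / 4.8004 = 0.2289
c = 5 / 0.01099^0.2289 = 5 / 0.3562 = 14.04
A = (24/14.04)^(1/0.2289) ⇒ ln A = ln(1.71)/0.2289 = 2.3434
A = e^2.3434 ≈ 10.42 mi²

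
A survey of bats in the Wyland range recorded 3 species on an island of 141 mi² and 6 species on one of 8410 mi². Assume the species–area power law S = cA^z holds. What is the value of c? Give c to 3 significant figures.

z = ln(S₂/S₁) / ln(A₂/A₁) = ln(6/3) / ln(8410/141) = 0.6931 / 4.0884 = 0.1695
c = S₁ / A₁^z = 3 / 141^0.1695 = 3 / 2.314 = 1.296

1.30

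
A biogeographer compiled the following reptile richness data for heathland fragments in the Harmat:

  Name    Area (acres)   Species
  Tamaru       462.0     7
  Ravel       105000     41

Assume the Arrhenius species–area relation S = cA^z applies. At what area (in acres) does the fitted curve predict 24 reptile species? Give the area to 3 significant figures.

20300 acres

z = ln(41/7) / ln(105000/462) = 1.7677 / 5.4262 = 0.3258
c = 7 / 462^0.3258 = 7 / 7.38 = 0.9485
A = (24/0.9485)^(1/0.3258) ⇒ ln A = ln(25.3)/0.3258 = 9.9178
A = e^9.9178 ≈ 20289 acres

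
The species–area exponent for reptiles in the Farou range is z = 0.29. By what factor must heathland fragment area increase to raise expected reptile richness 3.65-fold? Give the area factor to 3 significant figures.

(A₂/A₁)^0.29 = 3.65, so A₂/A₁ = 3.65^(1/0.29) = 3.65^3.448
ln(A₂/A₁) = ln 3.65 / 0.29 = 1.2947 / 0.29 = 4.4646
A₂/A₁ = e^4.4646 ≈ 86.88

86.9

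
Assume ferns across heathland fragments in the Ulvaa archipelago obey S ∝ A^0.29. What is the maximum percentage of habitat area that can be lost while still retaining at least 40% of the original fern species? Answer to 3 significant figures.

Need (A_new/A_old)^0.29 = 0.4, so A_new/A_old = 0.4^(1/0.29) = 0.4^3.448
ln(A_new/A_old) = ln 0.4 / 0.29 = -0.9163 / 0.29 = -3.1596
A_new/A_old = e^-3.1596 ≈ 0.04244
Fraction that can be lost = 1 − 0.04244 = 0.9576

95.8%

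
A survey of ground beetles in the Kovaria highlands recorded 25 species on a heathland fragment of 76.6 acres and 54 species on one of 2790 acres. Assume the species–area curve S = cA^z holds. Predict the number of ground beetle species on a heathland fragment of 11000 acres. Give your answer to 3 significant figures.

z = ln(54/25) / ln(2790/76.6) = 0.7701 / 3.5952 = 0.2142
c = 25 / 76.6^0.2142 = 25 / 2.533 = 9.87
S₃ = 9.87 × 11000^0.2142 = 9.87 × 7.34 ≈ 72.45

72.4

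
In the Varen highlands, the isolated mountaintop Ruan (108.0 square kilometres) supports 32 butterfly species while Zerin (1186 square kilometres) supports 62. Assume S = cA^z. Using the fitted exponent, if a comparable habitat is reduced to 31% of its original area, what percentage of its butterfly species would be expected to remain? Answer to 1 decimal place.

z = ln(62/32) / ln(1186/108) = 0.6614 / 2.3962 = 0.2760
S_new/S_old = (A_new/A_old)^z = 0.31^0.2760 = exp(0.2760 × -1.1712) = 0.7238

72.4%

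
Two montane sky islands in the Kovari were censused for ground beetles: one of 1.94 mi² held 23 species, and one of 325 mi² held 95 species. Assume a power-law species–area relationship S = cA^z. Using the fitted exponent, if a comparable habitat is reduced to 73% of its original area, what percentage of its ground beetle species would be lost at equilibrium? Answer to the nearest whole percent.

8%

z = ln(95/23) / ln(325/1.94) = 1.4184 / 5.1211 = 0.2770
S_new/S_old = (A_new/A_old)^z = 0.73^0.2770 = exp(0.2770 × -0.3147) = 0.9165
Fraction lost = 1 − 0.9165 = 0.08347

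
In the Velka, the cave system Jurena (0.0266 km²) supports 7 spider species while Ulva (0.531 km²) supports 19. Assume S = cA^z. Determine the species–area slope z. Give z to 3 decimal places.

0.334

Taking logs: ln S = ln c + z ln A, so z = (ln S₂ − ln S₁)/(ln A₂ − ln A₁).
z = ln(19/7) / ln(0.531/0.0266) = ln(2.714) / ln(19.96) = 0.9985 / 2.9939 = 0.3335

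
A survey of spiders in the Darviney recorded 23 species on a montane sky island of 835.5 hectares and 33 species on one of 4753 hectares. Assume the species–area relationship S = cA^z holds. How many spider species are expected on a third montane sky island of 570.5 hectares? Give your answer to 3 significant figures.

z = ln(33/23) / ln(4753/835.5) = 0.3610 / 1.7385 = 0.2077
c = 23 / 835.5^0.2077 = 23 / 4.044 = 5.688
S₃ = 5.688 × 570.5^0.2077 = 5.688 × 3.736 ≈ 21.25

21.2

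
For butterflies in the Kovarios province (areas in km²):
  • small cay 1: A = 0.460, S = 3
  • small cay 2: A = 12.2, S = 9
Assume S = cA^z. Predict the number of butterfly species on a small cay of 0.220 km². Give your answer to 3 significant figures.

z = ln(9/3) / ln(12.2/0.46) = 1.0986 / 3.2780 = 0.3352
c = 3 / 0.46^0.3352 = 3 / 0.7709 = 3.892
S₃ = 3.892 × 0.22^0.3352 = 3.892 × 0.602 ≈ 2.343

2.34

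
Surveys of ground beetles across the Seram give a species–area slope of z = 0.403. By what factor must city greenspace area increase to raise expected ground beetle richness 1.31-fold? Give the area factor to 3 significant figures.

1.95

(A₂/A₁)^0.403 = 1.31, so A₂/A₁ = 1.31^(1/0.403) = 1.31^2.481
ln(A₂/A₁) = ln 1.31 / 0.403 = 0.2700 / 0.403 = 0.6700
A₂/A₁ = e^0.6700 ≈ 1.954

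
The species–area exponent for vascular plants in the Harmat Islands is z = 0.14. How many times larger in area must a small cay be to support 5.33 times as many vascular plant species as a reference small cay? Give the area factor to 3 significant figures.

(A₂/A₁)^0.14 = 5.33, so A₂/A₁ = 5.33^(1/0.14) = 5.33^7.143
ln(A₂/A₁) = ln 5.33 / 0.14 = 1.6734 / 0.14 = 11.9525
A₂/A₁ = e^11.9525 ≈ 155206

155000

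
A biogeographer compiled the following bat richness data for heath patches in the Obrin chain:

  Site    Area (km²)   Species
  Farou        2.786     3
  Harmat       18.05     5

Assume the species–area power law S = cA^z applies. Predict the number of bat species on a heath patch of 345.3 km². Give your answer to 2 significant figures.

z = ln(5/3) / ln(18.05/2.786) = 0.5108 / 1.8685 = 0.2734
c = 3 / 2.786^0.2734 = 3 / 1.323 = 2.267
S₃ = 2.267 × 345.3^0.2734 = 2.267 × 4.942 ≈ 11.2

11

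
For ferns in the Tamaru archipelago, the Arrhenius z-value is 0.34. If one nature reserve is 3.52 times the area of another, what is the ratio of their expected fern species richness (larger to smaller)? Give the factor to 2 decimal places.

1.53

S₂/S₁ = (A₂/A₁)^z = 3.52^0.34
ln(S₂/S₁) = 0.34 × ln 3.52 = 0.34 × 1.2585 = 0.4279
S₂/S₁ = e^0.4279 ≈ 1.534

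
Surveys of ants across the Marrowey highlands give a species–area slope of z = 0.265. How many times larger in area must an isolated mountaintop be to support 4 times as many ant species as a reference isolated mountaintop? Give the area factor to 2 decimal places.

(A₂/A₁)^0.265 = 4, so A₂/A₁ = 4^(1/0.265) = 4^3.774
ln(A₂/A₁) = ln 4 / 0.265 = 1.3863 / 0.265 = 5.2313
A₂/A₁ = e^5.2313 ≈ 187

187.04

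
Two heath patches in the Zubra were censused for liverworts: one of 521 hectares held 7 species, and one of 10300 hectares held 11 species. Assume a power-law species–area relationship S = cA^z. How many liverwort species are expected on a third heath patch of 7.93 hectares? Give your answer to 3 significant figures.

3.71

z = ln(11/7) / ln(10300/521) = 0.4520 / 2.9841 = 0.1515
c = 7 / 521^0.1515 = 7 / 2.579 = 2.714
S₃ = 2.714 × 7.93^0.1515 = 2.714 × 1.368 ≈ 3.714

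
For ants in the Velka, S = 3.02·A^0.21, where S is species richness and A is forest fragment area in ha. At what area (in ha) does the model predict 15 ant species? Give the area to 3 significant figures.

15 = 3.02 × A^0.21  ⇒  A^0.21 = 15/3.02 = 4.967
ln A = ln(4.967) / 0.21 = 1.6028 / 0.21 = 7.6323
A = e^7.6323 ≈ 2064 ha

2060 ha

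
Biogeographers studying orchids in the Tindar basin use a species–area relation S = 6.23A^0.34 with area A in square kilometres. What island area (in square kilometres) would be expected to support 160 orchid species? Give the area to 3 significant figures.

160 = 6.23 × A^0.34  ⇒  A^0.34 = 160/6.23 = 25.68
ln A = ln(25.68) / 0.34 = 3.2458 / 0.34 = 9.5465
A = e^9.5465 ≈ 13995 square kilometres

14000 square kilometres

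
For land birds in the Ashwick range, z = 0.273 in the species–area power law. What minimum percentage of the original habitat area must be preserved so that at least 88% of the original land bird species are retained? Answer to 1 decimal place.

62.6%

Need (A_new/A_old)^0.273 = 0.88, so A_new/A_old = 0.88^(1/0.273) = 0.88^3.663
ln(A_new/A_old) = ln 0.88 / 0.273 = -0.1278 / 0.273 = -0.4683
A_new/A_old = e^-0.4683 ≈ 0.6261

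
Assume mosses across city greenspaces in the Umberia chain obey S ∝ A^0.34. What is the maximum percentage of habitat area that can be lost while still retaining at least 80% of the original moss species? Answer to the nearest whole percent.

Need (A_new/A_old)^0.34 = 0.8, so A_new/A_old = 0.8^(1/0.34) = 0.8^2.941
ln(A_new/A_old) = ln 0.8 / 0.34 = -0.2231 / 0.34 = -0.6563
A_new/A_old = e^-0.6563 ≈ 0.5188
Fraction that can be lost = 1 − 0.5188 = 0.4812

48%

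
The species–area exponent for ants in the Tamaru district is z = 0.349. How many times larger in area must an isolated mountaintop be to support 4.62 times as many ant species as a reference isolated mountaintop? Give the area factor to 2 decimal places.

80.25

(A₂/A₁)^0.349 = 4.62, so A₂/A₁ = 4.62^(1/0.349) = 4.62^2.865
ln(A₂/A₁) = ln 4.62 / 0.349 = 1.5304 / 0.349 = 4.3851
A₂/A₁ = e^4.3851 ≈ 80.25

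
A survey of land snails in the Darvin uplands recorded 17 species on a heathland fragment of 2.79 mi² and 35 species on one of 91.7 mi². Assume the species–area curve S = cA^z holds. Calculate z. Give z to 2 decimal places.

Taking logs: ln S = ln c + z ln A, so z = (ln S₂ − ln S₁)/(ln A₂ − ln A₁).
z = ln(35/17) / ln(91.7/2.79) = ln(2.059) / ln(32.87) = 0.7221 / 3.4925 = 0.2068

0.21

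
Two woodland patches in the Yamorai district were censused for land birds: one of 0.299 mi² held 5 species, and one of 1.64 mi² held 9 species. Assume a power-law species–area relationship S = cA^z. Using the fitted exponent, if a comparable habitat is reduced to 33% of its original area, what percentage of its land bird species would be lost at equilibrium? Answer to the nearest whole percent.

32%

z = ln(9/5) / ln(1.64/0.299) = 0.5878 / 1.7020 = 0.3453
S_new/S_old = (A_new/A_old)^z = 0.33^0.3453 = exp(0.3453 × -1.1087) = 0.6819
Fraction lost = 1 − 0.6819 = 0.3181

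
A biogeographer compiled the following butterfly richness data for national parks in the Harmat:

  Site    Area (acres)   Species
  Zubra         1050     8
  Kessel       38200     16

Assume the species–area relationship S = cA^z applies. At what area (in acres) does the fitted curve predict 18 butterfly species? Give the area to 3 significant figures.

z = ln(16/8) / ln(38200/1050) = 0.6931 / 3.5940 = 0.1929
c = 8 / 1050^0.1929 = 8 / 3.825 = 2.091
A = (18/2.091)^(1/0.1929) ⇒ ln A = ln(8.607)/0.1929 = 11.1613
A = e^11.1613 ≈ 70355 acres

70400 acres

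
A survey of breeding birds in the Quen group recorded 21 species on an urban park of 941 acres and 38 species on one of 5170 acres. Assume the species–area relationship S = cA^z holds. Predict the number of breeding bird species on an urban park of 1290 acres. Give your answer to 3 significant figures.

23.4

z = ln(38/21) / ln(5170/941) = 0.5931 / 1.7037 = 0.3481
c = 21 / 941^0.3481 = 21 / 10.84 = 1.937
S₃ = 1.937 × 1290^0.3481 = 1.937 × 12.1 ≈ 23.44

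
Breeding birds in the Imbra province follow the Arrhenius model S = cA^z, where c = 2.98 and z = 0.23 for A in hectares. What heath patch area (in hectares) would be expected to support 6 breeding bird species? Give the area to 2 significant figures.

6 = 2.98 × A^0.23  ⇒  A^0.23 = 6/2.98 = 2.013
ln A = ln(2.013) / 0.23 = 0.6998 / 0.23 = 3.0428
A = e^3.0428 ≈ 20.96 hectares

21 hectares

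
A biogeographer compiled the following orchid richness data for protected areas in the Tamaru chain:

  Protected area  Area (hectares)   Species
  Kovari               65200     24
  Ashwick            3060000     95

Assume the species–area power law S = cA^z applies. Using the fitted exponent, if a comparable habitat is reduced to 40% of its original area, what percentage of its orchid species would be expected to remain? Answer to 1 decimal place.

72.1%

z = ln(95/24) / ln(3060000/65200) = 1.3758 / 3.8487 = 0.3575
S_new/S_old = (A_new/A_old)^z = 0.4^0.3575 = exp(0.3575 × -0.9163) = 0.7207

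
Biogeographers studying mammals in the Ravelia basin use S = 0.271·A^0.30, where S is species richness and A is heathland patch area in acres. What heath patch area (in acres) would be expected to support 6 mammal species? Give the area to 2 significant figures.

6 = 0.271 × A^0.3  ⇒  A^0.3 = 6/0.271 = 22.14
ln A = ln(22.14) / 0.3 = 3.0974 / 0.3 = 10.3247
A = e^10.3247 ≈ 30475 acres

30000 acres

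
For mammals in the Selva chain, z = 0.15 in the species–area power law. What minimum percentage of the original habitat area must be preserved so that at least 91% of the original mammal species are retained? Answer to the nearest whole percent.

Need (A_new/A_old)^0.15 = 0.91, so A_new/A_old = 0.91^(1/0.15) = 0.91^6.667
ln(A_new/A_old) = ln 0.91 / 0.15 = -0.0943 / 0.15 = -0.6287
A_new/A_old = e^-0.6287 ≈ 0.5333

53%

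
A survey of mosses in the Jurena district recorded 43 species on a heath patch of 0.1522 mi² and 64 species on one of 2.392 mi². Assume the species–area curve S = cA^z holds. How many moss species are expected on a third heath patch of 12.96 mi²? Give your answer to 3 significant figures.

81.7

z = ln(64/43) / ln(2.392/0.1522) = 0.3977 / 2.7547 = 0.1444
c = 43 / 0.1522^0.1444 = 43 / 0.762 = 56.43
S₃ = 56.43 × 12.96^0.1444 = 56.43 × 1.448 ≈ 81.68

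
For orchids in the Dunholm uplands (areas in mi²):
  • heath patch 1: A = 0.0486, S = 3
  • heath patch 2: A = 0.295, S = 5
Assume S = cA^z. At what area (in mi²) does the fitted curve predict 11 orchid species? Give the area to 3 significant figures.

z = ln(5/3) / ln(0.295/0.0486) = 0.5108 / 1.8034 = 0.2833
c = 3 / 0.0486^0.2833 = 3 / 0.4246 = 7.066
A = (11/7.066)^(1/0.2833) ⇒ ln A = ln(1.557)/0.2833 = 1.5627
A = e^1.5627 ≈ 4.772 mi²

4.77 mi²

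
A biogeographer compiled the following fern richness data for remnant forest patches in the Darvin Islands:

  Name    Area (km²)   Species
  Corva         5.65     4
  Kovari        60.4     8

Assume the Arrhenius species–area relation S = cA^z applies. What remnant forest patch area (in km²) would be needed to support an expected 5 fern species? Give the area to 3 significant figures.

12.1 km²

z = ln(8/4) / ln(60.4/5.65) = 0.6931 / 2.3693 = 0.2925
c = 4 / 5.65^0.2925 = 4 / 1.66 = 2.41
A = (5/2.41)^(1/0.2925) ⇒ ln A = ln(2.075)/0.2925 = 2.4944
A = e^2.4944 ≈ 12.11 km²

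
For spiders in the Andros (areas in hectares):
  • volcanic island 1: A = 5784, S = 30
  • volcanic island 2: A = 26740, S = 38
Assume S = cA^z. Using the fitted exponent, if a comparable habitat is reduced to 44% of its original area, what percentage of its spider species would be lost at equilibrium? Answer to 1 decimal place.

z = ln(38/30) / ln(26740/5784) = 0.2364 / 1.5311 = 0.1544
S_new/S_old = (A_new/A_old)^z = 0.44^0.1544 = exp(0.1544 × -0.8210) = 0.8809
Fraction lost = 1 − 0.8809 = 0.1191

11.9%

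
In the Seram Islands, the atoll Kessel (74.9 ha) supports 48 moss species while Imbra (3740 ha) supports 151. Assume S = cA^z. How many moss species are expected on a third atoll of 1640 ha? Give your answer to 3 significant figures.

z = ln(151/48) / ln(3740/74.9) = 1.1461 / 3.9107 = 0.2931
c = 48 / 74.9^0.2931 = 48 / 3.543 = 13.55
S₃ = 13.55 × 1640^0.2931 = 13.55 × 8.753 ≈ 118.6

119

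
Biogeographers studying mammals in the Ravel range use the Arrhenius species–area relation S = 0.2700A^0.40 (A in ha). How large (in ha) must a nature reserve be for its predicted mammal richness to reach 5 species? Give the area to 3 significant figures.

1480 ha

5 = 0.27 × A^0.4  ⇒  A^0.4 = 5/0.27 = 18.52
ln A = ln(18.52) / 0.4 = 2.9188 / 0.4 = 7.2969
A = e^7.2969 ≈ 1476 ha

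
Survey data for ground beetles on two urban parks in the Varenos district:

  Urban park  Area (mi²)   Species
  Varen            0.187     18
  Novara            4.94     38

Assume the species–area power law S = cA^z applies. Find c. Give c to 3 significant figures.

26.4

z = ln(S₂/S₁) / ln(A₂/A₁) = ln(38/18) / ln(4.94/0.187) = 0.7472 / 3.2740 = 0.2282
c = S₁ / A₁^z = 18 / 0.187^0.2282 = 18 / 0.682 = 26.39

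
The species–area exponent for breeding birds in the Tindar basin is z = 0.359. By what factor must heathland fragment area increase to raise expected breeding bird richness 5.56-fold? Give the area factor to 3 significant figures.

119

(A₂/A₁)^0.359 = 5.56, so A₂/A₁ = 5.56^(1/0.359) = 5.56^2.786
ln(A₂/A₁) = ln 5.56 / 0.359 = 1.7156 / 0.359 = 4.7788
A₂/A₁ = e^4.7788 ≈ 119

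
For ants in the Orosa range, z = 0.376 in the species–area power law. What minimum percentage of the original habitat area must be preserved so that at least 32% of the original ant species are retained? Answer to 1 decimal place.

4.8%

Need (A_new/A_old)^0.376 = 0.32, so A_new/A_old = 0.32^(1/0.376) = 0.32^2.66
ln(A_new/A_old) = ln 0.32 / 0.376 = -1.1394 / 0.376 = -3.0304
A_new/A_old = e^-3.0304 ≈ 0.0483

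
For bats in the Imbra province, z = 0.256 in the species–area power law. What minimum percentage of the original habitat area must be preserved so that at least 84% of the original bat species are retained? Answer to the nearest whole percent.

51%

Need (A_new/A_old)^0.256 = 0.84, so A_new/A_old = 0.84^(1/0.256) = 0.84^3.906
ln(A_new/A_old) = ln 0.84 / 0.256 = -0.1744 / 0.256 = -0.6811
A_new/A_old = e^-0.6811 ≈ 0.5061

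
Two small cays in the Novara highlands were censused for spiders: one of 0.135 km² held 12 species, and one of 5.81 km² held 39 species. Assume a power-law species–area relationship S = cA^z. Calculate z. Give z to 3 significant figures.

Taking logs: ln S = ln c + z ln A, so z = (ln S₂ − ln S₁)/(ln A₂ − ln A₁).
z = ln(39/12) / ln(5.81/0.135) = ln(3.25) / ln(43.04) = 1.1787 / 3.7621 = 0.3133

0.313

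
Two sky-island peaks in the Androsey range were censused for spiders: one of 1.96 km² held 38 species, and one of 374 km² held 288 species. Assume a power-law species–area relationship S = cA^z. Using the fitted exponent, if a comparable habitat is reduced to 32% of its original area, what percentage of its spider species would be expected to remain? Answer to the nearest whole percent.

z = ln(288/38) / ln(374/1.96) = 2.0254 / 5.2513 = 0.3857
S_new/S_old = (A_new/A_old)^z = 0.32^0.3857 = exp(0.3857 × -1.1394) = 0.6444

64%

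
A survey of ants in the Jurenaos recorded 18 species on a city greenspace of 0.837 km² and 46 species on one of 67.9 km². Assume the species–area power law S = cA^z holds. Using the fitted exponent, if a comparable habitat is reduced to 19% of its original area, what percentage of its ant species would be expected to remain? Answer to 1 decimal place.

z = ln(46/18) / ln(67.9/0.837) = 0.9383 / 4.3960 = 0.2134
S_new/S_old = (A_new/A_old)^z = 0.19^0.2134 = exp(0.2134 × -1.6607) = 0.7015

70.2%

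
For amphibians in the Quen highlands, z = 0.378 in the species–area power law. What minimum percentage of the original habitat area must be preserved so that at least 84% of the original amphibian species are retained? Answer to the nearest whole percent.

Need (A_new/A_old)^0.378 = 0.84, so A_new/A_old = 0.84^(1/0.378) = 0.84^2.646
ln(A_new/A_old) = ln 0.84 / 0.378 = -0.1744 / 0.378 = -0.4613
A_new/A_old = e^-0.4613 ≈ 0.6305

63%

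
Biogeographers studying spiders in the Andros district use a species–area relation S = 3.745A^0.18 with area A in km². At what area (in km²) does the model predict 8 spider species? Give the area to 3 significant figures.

67.8 km²

8 = 3.745 × A^0.18  ⇒  A^0.18 = 8/3.745 = 2.136
ln A = ln(2.136) / 0.18 = 0.7590 / 0.18 = 4.2168
A = e^4.2168 ≈ 67.81 km²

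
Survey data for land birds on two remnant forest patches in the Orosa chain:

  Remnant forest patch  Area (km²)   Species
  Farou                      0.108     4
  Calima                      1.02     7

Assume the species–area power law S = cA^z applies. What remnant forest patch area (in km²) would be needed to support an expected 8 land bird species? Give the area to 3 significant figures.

z = ln(7/4) / ln(1.02/0.108) = 0.5596 / 2.2454 = 0.2492
c = 4 / 0.108^0.2492 = 4 / 0.5743 = 6.966
A = (8/6.966)^(1/0.2492) ⇒ ln A = ln(1.149)/0.2492 = 0.5556
A = e^0.5556 ≈ 1.743 km²

1.74 km²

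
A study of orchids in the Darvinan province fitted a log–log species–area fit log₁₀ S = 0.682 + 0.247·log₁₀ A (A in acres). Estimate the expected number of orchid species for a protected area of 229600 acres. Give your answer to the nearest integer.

101 species

S = 4.808 × 229600^0.247
ln S = ln 4.808 + 0.247 × ln 229600 = 1.5704 + 0.247 × 12.3441 = 4.6194
S = e^4.6194 ≈ 101.4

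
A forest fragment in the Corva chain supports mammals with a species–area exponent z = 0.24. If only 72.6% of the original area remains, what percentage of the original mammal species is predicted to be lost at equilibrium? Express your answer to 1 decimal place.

7.4%

S_new/S_old = (A_new/A_old)^z = 0.726^0.24
= exp(0.24 × ln 0.726) = exp(0.24 × -0.3202) = exp(-0.0768) ≈ 0.926
Fraction lost = 1 − 0.926 = 0.07397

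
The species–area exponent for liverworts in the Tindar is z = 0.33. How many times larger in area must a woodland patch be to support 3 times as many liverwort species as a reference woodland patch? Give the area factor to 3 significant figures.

(A₂/A₁)^0.33 = 3, so A₂/A₁ = 3^(1/0.33) = 3^3.03
ln(A₂/A₁) = ln 3 / 0.33 = 1.0986 / 0.33 = 3.3291
A₂/A₁ = e^3.3291 ≈ 27.91

27.9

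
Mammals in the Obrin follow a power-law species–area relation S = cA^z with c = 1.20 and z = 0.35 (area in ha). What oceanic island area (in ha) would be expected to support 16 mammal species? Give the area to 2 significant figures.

16 = 1.2 × A^0.35  ⇒  A^0.35 = 16/1.2 = 13.33
ln A = ln(13.33) / 0.35 = 2.5903 / 0.35 = 7.4008
A = e^7.4008 ≈ 1637 ha

1600 ha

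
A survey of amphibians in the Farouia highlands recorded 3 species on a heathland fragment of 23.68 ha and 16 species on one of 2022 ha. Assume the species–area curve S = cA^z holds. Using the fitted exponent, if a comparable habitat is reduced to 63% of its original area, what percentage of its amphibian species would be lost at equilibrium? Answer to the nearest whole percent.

z = ln(16/3) / ln(2022/23.68) = 1.6740 / 4.4472 = 0.3764
S_new/S_old = (A_new/A_old)^z = 0.63^0.3764 = exp(0.3764 × -0.4620) = 0.8404
Fraction lost = 1 − 0.8404 = 0.1596

16%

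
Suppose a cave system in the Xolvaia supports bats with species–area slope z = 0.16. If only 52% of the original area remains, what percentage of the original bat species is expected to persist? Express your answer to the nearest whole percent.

90%

S_new/S_old = (A_new/A_old)^z = 0.52^0.16
= exp(0.16 × ln 0.52) = exp(0.16 × -0.6539) = exp(-0.1046) ≈ 0.9007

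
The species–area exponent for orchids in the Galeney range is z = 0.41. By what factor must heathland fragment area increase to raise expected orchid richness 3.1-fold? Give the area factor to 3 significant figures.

15.8

(A₂/A₁)^0.41 = 3.1, so A₂/A₁ = 3.1^(1/0.41) = 3.1^2.439
ln(A₂/A₁) = ln 3.1 / 0.41 = 1.1314 / 0.41 = 2.7595
A₂/A₁ = e^2.7595 ≈ 15.79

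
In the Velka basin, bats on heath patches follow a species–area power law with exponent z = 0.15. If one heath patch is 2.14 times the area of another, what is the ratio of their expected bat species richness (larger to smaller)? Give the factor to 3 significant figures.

1.12

S₂/S₁ = (A₂/A₁)^z = 2.14^0.15
ln(S₂/S₁) = 0.15 × ln 2.14 = 0.15 × 0.7608 = 0.1141
S₂/S₁ = e^0.1141 ≈ 1.121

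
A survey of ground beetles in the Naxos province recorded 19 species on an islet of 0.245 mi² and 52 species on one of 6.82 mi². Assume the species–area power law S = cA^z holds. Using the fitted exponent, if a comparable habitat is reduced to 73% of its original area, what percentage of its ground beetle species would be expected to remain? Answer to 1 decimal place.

z = ln(52/19) / ln(6.82/0.245) = 1.0068 / 3.3264 = 0.3027
S_new/S_old = (A_new/A_old)^z = 0.73^0.3027 = exp(0.3027 × -0.3147) = 0.9091

90.9%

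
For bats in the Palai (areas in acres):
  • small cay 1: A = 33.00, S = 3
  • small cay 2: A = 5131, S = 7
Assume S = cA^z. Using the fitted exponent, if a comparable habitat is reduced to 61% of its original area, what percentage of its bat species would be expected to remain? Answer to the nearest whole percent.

92%

z = ln(7/3) / ln(5131/33) = 0.8473 / 5.0465 = 0.1679
S_new/S_old = (A_new/A_old)^z = 0.61^0.1679 = exp(0.1679 × -0.4943) = 0.9204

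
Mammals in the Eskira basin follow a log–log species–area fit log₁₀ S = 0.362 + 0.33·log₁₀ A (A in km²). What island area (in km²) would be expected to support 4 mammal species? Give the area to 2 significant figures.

4 = 2.301 × A^0.33  ⇒  A^0.33 = 4/2.301 = 1.738
ln A = ln(1.738) / 0.33 = 0.5528 / 0.33 = 1.6750
A = e^1.6750 ≈ 5.339 km²

5.3 km²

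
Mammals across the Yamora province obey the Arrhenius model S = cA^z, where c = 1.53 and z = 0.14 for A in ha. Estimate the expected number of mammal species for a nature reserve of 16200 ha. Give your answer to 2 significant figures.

5.9

S = 1.53 × 16200^0.14
ln S = ln 1.53 + 0.14 × ln 16200 = 0.4253 + 0.14 × 9.6928 = 1.7823
S = e^1.7823 ≈ 5.943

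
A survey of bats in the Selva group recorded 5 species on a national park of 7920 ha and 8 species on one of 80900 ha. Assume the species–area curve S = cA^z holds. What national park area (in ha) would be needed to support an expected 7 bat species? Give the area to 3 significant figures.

z = ln(8/5) / ln(80900/7920) = 0.4700 / 2.3238 = 0.2023
c = 5 / 7920^0.2023 = 5 / 6.145 = 0.8136
A = (7/0.8136)^(1/0.2023) ⇒ ln A = ln(8.603)/0.2023 = 10.6408
A = e^10.6408 ≈ 41804 ha

41800 ha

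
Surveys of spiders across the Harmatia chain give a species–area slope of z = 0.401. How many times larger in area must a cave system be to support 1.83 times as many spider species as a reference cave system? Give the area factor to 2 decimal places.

(A₂/A₁)^0.401 = 1.83, so A₂/A₁ = 1.83^(1/0.401) = 1.83^2.494
ln(A₂/A₁) = ln 1.83 / 0.401 = 0.6043 / 0.401 = 1.5070
A₂/A₁ = e^1.5070 ≈ 4.513

4.51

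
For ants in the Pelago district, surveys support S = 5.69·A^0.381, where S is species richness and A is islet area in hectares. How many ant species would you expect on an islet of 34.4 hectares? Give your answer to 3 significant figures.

21.9

S = 5.69 × 34.4^0.381
ln S = ln 5.69 + 0.381 × ln 34.4 = 1.7387 + 0.381 × 3.5381 = 3.0867
S = e^3.0867 ≈ 21.9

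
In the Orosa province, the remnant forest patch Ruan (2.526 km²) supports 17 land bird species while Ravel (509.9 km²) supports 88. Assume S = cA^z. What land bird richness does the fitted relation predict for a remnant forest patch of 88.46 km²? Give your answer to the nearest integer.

51

z = ln(88/17) / ln(509.9/2.526) = 1.6441 / 5.3076 = 0.3098
c = 17 / 2.526^0.3098 = 17 / 1.332 = 12.76
S₃ = 12.76 × 88.46^0.3098 = 12.76 × 4.009 ≈ 51.15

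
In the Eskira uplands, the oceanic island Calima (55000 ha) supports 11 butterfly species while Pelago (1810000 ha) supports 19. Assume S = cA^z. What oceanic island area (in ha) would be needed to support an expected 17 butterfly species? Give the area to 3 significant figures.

889000 ha

z = ln(19/11) / ln(1810000/55000) = 0.5465 / 3.4937 = 0.1564
c = 11 / 55000^0.1564 = 11 / 5.515 = 1.995
A = (17/1.995)^(1/0.1564) ⇒ ln A = ln(8.523)/0.1564 = 13.6978
A = e^13.6978 ≈ 888984 ha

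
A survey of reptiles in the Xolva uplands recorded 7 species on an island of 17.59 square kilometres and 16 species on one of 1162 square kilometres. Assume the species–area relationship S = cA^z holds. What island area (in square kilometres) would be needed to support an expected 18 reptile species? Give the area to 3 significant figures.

z = ln(16/7) / ln(1162/17.59) = 0.8267 / 4.1906 = 0.1973
c = 7 / 17.59^0.1973 = 7 / 1.761 = 3.976
A = (18/3.976)^(1/0.1973) ⇒ ln A = ln(4.527)/0.1973 = 7.6550
A = e^7.6550 ≈ 2111 square kilometres

2110 square kilometres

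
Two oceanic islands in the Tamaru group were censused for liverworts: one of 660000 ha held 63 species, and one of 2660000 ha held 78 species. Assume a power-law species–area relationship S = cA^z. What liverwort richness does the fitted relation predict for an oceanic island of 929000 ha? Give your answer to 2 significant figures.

66

z = ln(78/63) / ln(2660000/660000) = 0.2136 / 1.3938 = 0.1532
c = 63 / 660000^0.1532 = 63 / 7.793 = 8.084
S₃ = 8.084 × 929000^0.1532 = 8.084 × 8.212 ≈ 66.39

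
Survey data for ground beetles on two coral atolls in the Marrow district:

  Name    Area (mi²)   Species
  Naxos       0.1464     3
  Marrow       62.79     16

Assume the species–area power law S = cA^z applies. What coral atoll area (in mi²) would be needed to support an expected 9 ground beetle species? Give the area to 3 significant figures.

z = ln(16/3) / ln(62.79/0.1464) = 1.6740 / 6.0612 = 0.2762
c = 3 / 0.1464^0.2762 = 3 / 0.5882 = 5.1
A = (9/5.1)^(1/0.2762) ⇒ ln A = ln(1.765)/0.2762 = 2.0565
A = e^2.0565 ≈ 7.818 mi²

7.82 mi²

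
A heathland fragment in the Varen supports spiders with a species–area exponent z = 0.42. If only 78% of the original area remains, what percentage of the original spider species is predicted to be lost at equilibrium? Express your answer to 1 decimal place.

S_new/S_old = (A_new/A_old)^z = 0.78^0.42
= exp(0.42 × ln 0.78) = exp(0.42 × -0.2485) = exp(-0.1044) ≈ 0.9009
Fraction lost = 1 − 0.9009 = 0.09909

9.9%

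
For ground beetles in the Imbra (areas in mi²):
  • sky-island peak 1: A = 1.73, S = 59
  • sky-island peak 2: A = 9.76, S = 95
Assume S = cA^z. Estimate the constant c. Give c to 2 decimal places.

50.74

z = ln(S₂/S₁) / ln(A₂/A₁) = ln(95/59) / ln(9.76/1.73) = 0.4763 / 1.7302 = 0.2753
c = S₁ / A₁^z = 59 / 1.73^0.2753 = 59 / 1.163 = 50.74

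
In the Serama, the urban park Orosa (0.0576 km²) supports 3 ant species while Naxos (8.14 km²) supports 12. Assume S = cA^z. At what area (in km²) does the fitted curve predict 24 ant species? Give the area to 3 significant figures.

z = ln(12/3) / ln(8.14/0.0576) = 1.3863 / 4.9510 = 0.2800
c = 3 / 0.0576^0.2800 = 3 / 0.4497 = 6.671
A = (24/6.671)^(1/0.2800) ⇒ ln A = ln(3.598)/0.2800 = 4.5723
A = e^4.5723 ≈ 96.77 km²

96.8 km²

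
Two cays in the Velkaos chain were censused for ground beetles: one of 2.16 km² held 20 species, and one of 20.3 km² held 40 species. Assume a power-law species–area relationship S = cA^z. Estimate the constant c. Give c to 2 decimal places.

z = ln(S₂/S₁) / ln(A₂/A₁) = ln(40/20) / ln(20.3/2.16) = 0.6931 / 2.2405 = 0.3094
c = S₁ / A₁^z = 20 / 2.16^0.3094 = 20 / 1.269 = 15.76

15.76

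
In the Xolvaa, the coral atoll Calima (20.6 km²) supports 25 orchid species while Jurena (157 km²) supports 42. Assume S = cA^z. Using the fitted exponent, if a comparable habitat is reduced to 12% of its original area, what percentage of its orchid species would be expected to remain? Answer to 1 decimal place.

58.2%

z = ln(42/25) / ln(157/20.6) = 0.5188 / 2.0310 = 0.2554
S_new/S_old = (A_new/A_old)^z = 0.12^0.2554 = exp(0.2554 × -2.1203) = 0.5818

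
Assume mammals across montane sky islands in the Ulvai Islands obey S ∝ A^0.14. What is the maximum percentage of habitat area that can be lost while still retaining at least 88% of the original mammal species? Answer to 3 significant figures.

Need (A_new/A_old)^0.14 = 0.88, so A_new/A_old = 0.88^(1/0.14) = 0.88^7.143
ln(A_new/A_old) = ln 0.88 / 0.14 = -0.1278 / 0.14 = -0.9131
A_new/A_old = e^-0.9131 ≈ 0.4013
Fraction that can be lost = 1 − 0.4013 = 0.5987

59.9%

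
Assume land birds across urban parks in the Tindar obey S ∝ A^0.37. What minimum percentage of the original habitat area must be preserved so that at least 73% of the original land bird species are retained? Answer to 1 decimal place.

42.7%

Need (A_new/A_old)^0.37 = 0.73, so A_new/A_old = 0.73^(1/0.37) = 0.73^2.703
ln(A_new/A_old) = ln 0.73 / 0.37 = -0.3147 / 0.37 = -0.8506
A_new/A_old = e^-0.8506 ≈ 0.4272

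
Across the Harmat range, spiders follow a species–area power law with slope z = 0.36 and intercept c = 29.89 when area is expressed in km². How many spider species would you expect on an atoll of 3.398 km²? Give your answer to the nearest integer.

46 species

S = 29.89 × 3.398^0.36
ln S = ln 29.89 + 0.36 × ln 3.398 = 3.3975 + 0.36 × 1.2232 = 3.8379
S = e^3.8379 ≈ 46.43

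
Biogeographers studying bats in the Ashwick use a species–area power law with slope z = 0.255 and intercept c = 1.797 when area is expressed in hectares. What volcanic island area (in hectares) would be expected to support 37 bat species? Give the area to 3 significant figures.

37 = 1.797 × A^0.255  ⇒  A^0.255 = 37/1.797 = 20.59
ln A = ln(20.59) / 0.255 = 3.0248 / 0.255 = 11.8620
A = e^11.8620 ≈ 141770 hectares

142000 hectares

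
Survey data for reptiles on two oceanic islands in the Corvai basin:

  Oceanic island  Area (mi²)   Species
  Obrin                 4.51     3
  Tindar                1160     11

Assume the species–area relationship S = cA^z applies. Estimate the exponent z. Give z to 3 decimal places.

Taking logs: ln S = ln c + z ln A, so z = (ln S₂ − ln S₁)/(ln A₂ − ln A₁).
z = ln(11/3) / ln(1160/4.51) = ln(3.667) / ln(257.2) = 1.2993 / 5.5499 = 0.2341

0.234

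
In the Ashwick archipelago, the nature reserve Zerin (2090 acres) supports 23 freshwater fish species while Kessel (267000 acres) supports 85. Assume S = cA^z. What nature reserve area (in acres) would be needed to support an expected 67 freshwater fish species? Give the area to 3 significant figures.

110000 acres

z = ln(85/23) / ln(267000/2090) = 1.3072 / 4.8501 = 0.2695
c = 23 / 2090^0.2695 = 23 / 7.849 = 2.93
A = (67/2.93)^(1/0.2695) ⇒ ln A = ln(22.86)/0.2695 = 11.6121
A = e^11.6121 ≈ 110424 acres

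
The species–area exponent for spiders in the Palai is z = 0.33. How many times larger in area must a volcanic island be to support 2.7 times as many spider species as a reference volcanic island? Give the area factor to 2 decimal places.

20.28

(A₂/A₁)^0.33 = 2.7, so A₂/A₁ = 2.7^(1/0.33) = 2.7^3.03
ln(A₂/A₁) = ln 2.7 / 0.33 = 0.9933 / 0.33 = 3.0099
A₂/A₁ = e^3.0099 ≈ 20.28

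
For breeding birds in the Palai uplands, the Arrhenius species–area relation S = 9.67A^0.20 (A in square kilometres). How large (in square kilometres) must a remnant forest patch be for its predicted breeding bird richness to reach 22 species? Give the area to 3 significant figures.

61.0 square kilometres

22 = 9.67 × A^0.2  ⇒  A^0.2 = 22/9.67 = 2.275
ln A = ln(2.275) / 0.2 = 0.8220 / 0.2 = 4.1101
A = e^4.1101 ≈ 60.95 square kilometres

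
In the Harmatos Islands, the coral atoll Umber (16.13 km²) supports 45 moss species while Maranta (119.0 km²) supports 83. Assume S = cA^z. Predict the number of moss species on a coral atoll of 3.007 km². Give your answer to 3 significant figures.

z = ln(83/45) / ln(119/16.13) = 0.6122 / 1.9984 = 0.3063
c = 45 / 16.13^0.3063 = 45 / 2.344 = 19.2
S₃ = 19.2 × 3.007^0.3063 = 19.2 × 1.401 ≈ 26.9

26.9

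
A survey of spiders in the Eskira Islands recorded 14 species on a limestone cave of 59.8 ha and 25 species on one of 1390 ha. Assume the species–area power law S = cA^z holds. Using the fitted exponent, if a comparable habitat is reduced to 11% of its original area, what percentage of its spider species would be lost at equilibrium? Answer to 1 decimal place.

z = ln(25/14) / ln(1390/59.8) = 0.5798 / 3.1461 = 0.1843
S_new/S_old = (A_new/A_old)^z = 0.11^0.1843 = exp(0.1843 × -2.2073) = 0.6658
Fraction lost = 1 − 0.6658 = 0.3342

33.4%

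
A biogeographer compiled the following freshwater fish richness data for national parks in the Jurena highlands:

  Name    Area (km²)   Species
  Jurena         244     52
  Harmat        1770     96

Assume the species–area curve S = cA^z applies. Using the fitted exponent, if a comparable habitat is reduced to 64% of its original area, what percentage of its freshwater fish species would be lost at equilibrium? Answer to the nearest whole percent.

z = ln(96/52) / ln(1770/244) = 0.6131 / 1.9816 = 0.3094
S_new/S_old = (A_new/A_old)^z = 0.64^0.3094 = exp(0.3094 × -0.4463) = 0.871
Fraction lost = 1 − 0.871 = 0.129

13%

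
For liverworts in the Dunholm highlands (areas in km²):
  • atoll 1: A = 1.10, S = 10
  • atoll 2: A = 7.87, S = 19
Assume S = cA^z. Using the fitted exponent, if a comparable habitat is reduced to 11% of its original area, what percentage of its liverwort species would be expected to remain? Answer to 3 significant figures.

48.7%

z = ln(19/10) / ln(7.87/1.1) = 0.6419 / 1.9677 = 0.3262
S_new/S_old = (A_new/A_old)^z = 0.11^0.3262 = exp(0.3262 × -2.2073) = 0.4868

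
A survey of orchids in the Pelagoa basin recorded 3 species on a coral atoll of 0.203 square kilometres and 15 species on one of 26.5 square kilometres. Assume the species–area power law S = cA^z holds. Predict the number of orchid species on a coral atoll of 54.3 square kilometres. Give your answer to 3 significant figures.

19.0

z = ln(15/3) / ln(26.5/0.203) = 1.6094 / 4.8717 = 0.3304
c = 3 / 0.203^0.3304 = 3 / 0.5905 = 5.08
S₃ = 5.08 × 54.3^0.3304 = 5.08 × 3.742 ≈ 19.01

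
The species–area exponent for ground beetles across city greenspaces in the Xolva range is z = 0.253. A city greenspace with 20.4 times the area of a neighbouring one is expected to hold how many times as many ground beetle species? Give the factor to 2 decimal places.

S₂/S₁ = (A₂/A₁)^z = 20.4^0.253
ln(S₂/S₁) = 0.253 × ln 20.4 = 0.253 × 3.0155 = 0.7629
S₂/S₁ = e^0.7629 ≈ 2.145

2.14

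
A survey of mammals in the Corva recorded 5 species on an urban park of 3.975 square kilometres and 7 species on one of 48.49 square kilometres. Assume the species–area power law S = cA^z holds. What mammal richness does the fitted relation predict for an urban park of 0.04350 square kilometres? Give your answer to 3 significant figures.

2.72

z = ln(7/5) / ln(48.49/3.975) = 0.3365 / 2.5013 = 0.1345
c = 5 / 3.975^0.1345 = 5 / 1.204 = 4.153
S₃ = 4.153 × 0.0435^0.1345 = 4.153 × 0.6559 ≈ 2.724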